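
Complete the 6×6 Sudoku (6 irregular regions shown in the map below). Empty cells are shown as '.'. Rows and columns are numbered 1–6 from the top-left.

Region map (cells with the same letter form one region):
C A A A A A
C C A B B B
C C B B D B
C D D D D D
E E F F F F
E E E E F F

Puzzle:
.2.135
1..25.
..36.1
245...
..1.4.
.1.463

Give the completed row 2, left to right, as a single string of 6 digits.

row 2, column 6 = 4: row 2 has {1,2,5}; col 6 has {1,3,5}; region has {1,2,3,5,6} → only 4 remains.
row 3, column 2 = 5: row 3 has {1,3,6}; col 2 has {1,2,4}; region has {1,2} → only 5 remains.
row 3, column 5 = 2: row 3 has {1,3,5,6}; col 5 has {3,4,5,6}; region has {4,5} → only 2 remains.
row 4, column 4 = 3: row 4 has {2,4,5}; col 4 has {1,2,4,6}; region has {2,4,5} → only 3 remains.
row 4, column 5 = 1: row 4 has {2,3,4,5}; col 5 has {2,3,4,5,6}; region has {2,3,4,5} → only 1 remains.
row 4, column 6 = 6: row 4 has {1,2,3,4,5}; col 6 has {1,3,4,5}; region has {1,2,3,4,5} → only 6 remains.
row 5, column 4 = 5: row 5 has {1,4}; col 4 has {1,2,3,4,6}; region has {1,3,4,6} → only 5 remains.
row 5, column 6 = 2: row 5 has {1,4,5}; col 6 has {1,3,4,5,6}; region has {1,3,4,5,6} → only 2 remains.
row 6, column 1 = 5: row 6 has {1,3,4,6}; col 1 has {1,2}; region has {1,4} → only 5 remains.
row 6, column 3 = 2: row 6 has {1,3,4,5,6}; col 3 has {1,3,5}; region has {1,4,5} → only 2 remains.
row 2, column 3 = 6: row 2 has {1,2,4,5}; col 3 has {1,2,3,5}; region has {1,2,3,5} → only 6 remains.
row 3, column 1 = 4: row 3 has {1,2,3,5,6}; col 1 has {1,2,5}; region has {1,2,5} → only 4 remains.
row 1, column 1 = 6: row 1 has {1,2,3,5}; col 1 has {1,2,4,5}; region has {1,2,4,5} → only 6 remains.
row 1, column 3 = 4: row 1 has {1,2,3,5,6}; col 3 has {1,2,3,5,6}; region has {1,2,3,5,6} → only 4 remains.
row 2, column 2 = 3: row 2 has {1,2,4,5,6}; col 2 has {1,2,4,5}; region has {1,2,4,5,6} → only 3 remains.

136254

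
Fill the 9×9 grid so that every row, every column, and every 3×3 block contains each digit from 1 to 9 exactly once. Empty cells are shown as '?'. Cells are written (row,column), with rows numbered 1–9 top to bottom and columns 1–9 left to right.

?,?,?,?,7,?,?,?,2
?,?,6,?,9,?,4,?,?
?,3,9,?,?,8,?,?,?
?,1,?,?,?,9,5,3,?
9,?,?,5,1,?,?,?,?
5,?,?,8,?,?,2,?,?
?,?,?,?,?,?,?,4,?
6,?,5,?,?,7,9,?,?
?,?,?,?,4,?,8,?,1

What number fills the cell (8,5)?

(8,8) = 2: row 8 has {5,6,7,9}; col 8 has {3,4}; box has {1,4,8,9} → only 2 remains.
(8,9) = 3: row 8 has {2,5,6,7,9}; col 9 has {1,2}; box has {1,2,4,8,9} → only 3 remains.
(8,4) = 1: row 8 has {2,3,5,6,7,9}; col 4 has {5,8}; box has {4,7} → only 1 remains.
(8,5) = 8: row 8 has {1,2,3,5,6,7,9}; col 5 has {1,4,7,9}; box has {1,4,7} → only 8 remains.

8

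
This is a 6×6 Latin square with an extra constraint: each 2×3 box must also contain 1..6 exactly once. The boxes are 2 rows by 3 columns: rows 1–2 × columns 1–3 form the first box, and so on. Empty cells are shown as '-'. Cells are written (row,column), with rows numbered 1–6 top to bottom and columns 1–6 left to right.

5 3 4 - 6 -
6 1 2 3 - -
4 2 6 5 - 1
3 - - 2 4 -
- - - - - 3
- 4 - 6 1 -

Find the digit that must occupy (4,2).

(1,4) = 1 (sole candidate).
(1,6) = 2 (sole candidate).
(2,5) = 5 (sole candidate).
(2,6) = 4 (sole candidate).
(3,5) = 3 (sole candidate).
(4,2) = 5: row 4 has {2,3,4}; col 2 has {1,2,3,4}; box has {2,3,4,6} → only 5 remains.

5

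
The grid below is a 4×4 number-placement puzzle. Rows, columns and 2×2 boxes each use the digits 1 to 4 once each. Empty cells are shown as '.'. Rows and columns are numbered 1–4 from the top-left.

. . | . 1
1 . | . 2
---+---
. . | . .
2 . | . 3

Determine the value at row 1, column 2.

2

row 3, column 4 = 4: row 3 has {}; col 4 has {1,2,3}; box has {3} → only 4 remains.
row 4, column 3 = 1: row 4 has {2,3}; col 3 has {}; box has {3,4} → only 1 remains.
row 3, column 1 = 3: row 3 has {4}; col 1 has {1,2}; box has {2} → only 3 remains.
row 3, column 2 = 1: row 3 has {3,4}; col 2 has {}; box has {2,3} → only 1 remains.
row 3, column 3 = 2: row 3 has {1,3,4}; col 3 has {1}; box has {1,3,4} → only 2 remains.
row 4, column 2 = 4: row 4 has {1,2,3}; col 2 has {1}; box has {1,2,3} → only 4 remains.
row 1, column 1 = 4: row 1 has {1}; col 1 has {1,2,3}; box has {1} → only 4 remains.
row 1, column 3 = 3: row 1 has {1,4}; col 3 has {1,2}; box has {1,2} → only 3 remains.
row 2, column 2 = 3: row 2 has {1,2}; col 2 has {1,4}; box has {1,4} → only 3 remains.
row 2, column 3 = 4: row 2 has {1,2,3}; col 3 has {1,2,3}; box has {1,2,3} → only 4 remains.
row 1, column 2 = 2: row 1 has {1,3,4}; col 2 has {1,3,4}; box has {1,3,4} → only 2 remains.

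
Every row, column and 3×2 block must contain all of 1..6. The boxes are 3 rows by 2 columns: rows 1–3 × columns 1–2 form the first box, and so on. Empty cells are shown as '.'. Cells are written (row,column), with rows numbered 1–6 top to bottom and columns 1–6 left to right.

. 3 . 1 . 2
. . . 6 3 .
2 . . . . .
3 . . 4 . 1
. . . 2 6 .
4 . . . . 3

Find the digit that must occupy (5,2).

1

(6,4) = 5 (sole candidate).
(6,5) = 2 (sole candidate).
(3,4) = 3 (sole candidate).
(4,3) = 6 (sole candidate).
(4,5) = 5 (sole candidate).
(5,6) = 4 (sole candidate).
(6,3) = 1 (sole candidate).
(1,5) = 4 (sole candidate).
(2,6) = 5 (sole candidate).
(3,5) = 1 (sole candidate).
(3,6) = 6 (sole candidate).
(4,2) = 2 (sole candidate).
(5,3) = 3 (sole candidate).
(6,2) = 6 (sole candidate).
(1,3) = 5 (sole candidate).
(2,1) = 1 (sole candidate).
(2,2) = 4 (sole candidate).
(2,3) = 2 (sole candidate).
(3,2) = 5 (sole candidate).
(3,3) = 4 (sole candidate).
(5,1) = 5 (sole candidate).
(5,2) = 1: row 5 has {2,3,4,5,6}; col 2 has {2,3,4,5,6}; box has {2,3,4,5,6} → only 1 remains.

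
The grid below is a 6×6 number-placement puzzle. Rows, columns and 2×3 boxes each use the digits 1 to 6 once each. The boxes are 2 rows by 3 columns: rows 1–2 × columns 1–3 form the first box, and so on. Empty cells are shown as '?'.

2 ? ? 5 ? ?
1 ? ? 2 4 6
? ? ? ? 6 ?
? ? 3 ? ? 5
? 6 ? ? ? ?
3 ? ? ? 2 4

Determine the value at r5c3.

r2c3 = 5: row 2 has {1,2,4,6}; col 3 has {3}; box has {1,2} → only 5 remains.
r4c5 = 1: row 4 has {3,5}; col 5 has {2,4,6}; box has {5,6} → only 1 remains.
r6c3 = 1: row 6 has {2,3,4}; col 3 has {3,5}; box has {3,6} → only 1 remains.
r6c4 = 6: row 6 has {1,2,3,4}; col 4 has {2,5}; box has {2,4} → only 6 remains.
r1c5 = 3: row 1 has {2,5}; col 5 has {1,2,4,6}; box has {2,4,5,6} → only 3 remains.
r1c6 = 1: row 1 has {2,3,5}; col 6 has {4,5,6}; box has {2,3,4,5,6} → only 1 remains.
r2c2 = 3: row 2 has {1,2,4,5,6}; col 2 has {6}; box has {1,2,5} → only 3 remains.
r4c4 = 4: row 4 has {1,3,5}; col 4 has {2,5,6}; box has {1,5,6} → only 4 remains.
r5c5 = 5: row 5 has {6}; col 5 has {1,2,3,4,6}; box has {2,4,6} → only 5 remains.
r5c6 = 3: row 5 has {5,6}; col 6 has {1,4,5,6}; box has {2,4,5,6} → only 3 remains.
r6c2 = 5: row 6 has {1,2,3,4,6}; col 2 has {3,6}; box has {1,3,6} → only 5 remains.
r1c2 = 4: row 1 has {1,2,3,5}; col 2 has {3,5,6}; box has {1,2,3,5} → only 4 remains.
r1c3 = 6: row 1 has {1,2,3,4,5}; col 3 has {1,3,5}; box has {1,2,3,4,5} → only 6 remains.
r3c4 = 3: row 3 has {6}; col 4 has {2,4,5,6}; box has {1,4,5,6} → only 3 remains.
r3c6 = 2: row 3 has {3,6}; col 6 has {1,3,4,5,6}; box has {1,3,4,5,6} → only 2 remains.
r4c1 = 6: row 4 has {1,3,4,5}; col 1 has {1,2,3}; box has {3} → only 6 remains.
r4c2 = 2: row 4 has {1,3,4,5,6}; col 2 has {3,4,5,6}; box has {3,6} → only 2 remains.
r5c1 = 4: row 5 has {3,5,6}; col 1 has {1,2,3,6}; box has {1,3,5,6} → only 4 remains.
r5c3 = 2: row 5 has {3,4,5,6}; col 3 has {1,3,5,6}; box has {1,3,4,5,6} → only 2 remains.

2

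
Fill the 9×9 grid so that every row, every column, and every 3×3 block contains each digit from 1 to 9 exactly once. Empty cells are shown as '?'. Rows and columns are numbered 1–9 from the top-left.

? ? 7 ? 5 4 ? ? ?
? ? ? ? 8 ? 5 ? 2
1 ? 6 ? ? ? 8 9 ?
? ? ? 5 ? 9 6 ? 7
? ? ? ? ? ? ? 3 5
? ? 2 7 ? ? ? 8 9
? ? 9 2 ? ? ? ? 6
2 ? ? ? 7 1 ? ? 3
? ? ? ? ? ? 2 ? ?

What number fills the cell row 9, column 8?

row 1, column 9 = 1: row 1 has {4,5,7}; col 9 has {2,3,5,6,7,9}; box has {2,5,8,9} → only 1 remains.
row 3, column 4 = 3: row 3 has {1,6,8,9}; col 4 has {2,5,7}; box has {4,5,8} → only 3 remains.
row 3, column 5 = 2: row 3 has {1,3,6,8,9}; col 5 has {5,7,8}; box has {3,4,5,8} → only 2 remains.
row 3, column 6 = 7: row 3 has {1,2,3,6,8,9}; col 6 has {1,4,9}; box has {2,3,4,5,8} → only 7 remains.
row 3, column 9 = 4: row 3 has {1,2,3,6,7,8,9}; col 9 has {1,2,3,5,6,7,9}; box has {1,2,5,8,9} → only 4 remains.
row 9, column 9 = 8: row 9 has {2}; col 9 has {1,2,3,4,5,6,7,9}; box has {2,3,6} → only 8 remains.
row 1, column 7 = 3: row 1 has {1,4,5,7}; col 7 has {2,5,6,8}; box has {1,2,4,5,8,9} → only 3 remains.
row 1, column 8 = 6: row 1 has {1,3,4,5,7}; col 8 has {3,8,9}; box has {1,2,3,4,5,8,9} → only 6 remains.
row 2, column 6 = 6: row 2 has {2,5,8}; col 6 has {1,4,7,9}; box has {2,3,4,5,7,8} → only 6 remains.
row 2, column 8 = 7: row 2 has {2,5,6,8}; col 8 has {3,6,8,9}; box has {1,2,3,4,5,6,8,9} → only 7 remains.
row 3, column 2 = 5: row 3 has {1,2,3,4,6,7,8,9}; col 2 has {}; box has {1,6,7} → only 5 remains.
row 6, column 6 = 3: row 6 has {2,7,8,9}; col 6 has {1,4,6,7,9}; box has {5,7,9} → only 3 remains.
row 9, column 6 = 5: row 9 has {2,8}; col 6 has {1,3,4,6,7,9}; box has {1,2,7} → only 5 remains.
row 1, column 4 = 9: row 1 has {1,3,4,5,6,7}; col 4 has {2,3,5,7}; box has {2,3,4,5,6,7,8} → only 9 remains.
row 2, column 4 = 1: row 2 has {2,5,6,7,8}; col 4 has {2,3,5,7,9}; box has {2,3,4,5,6,7,8,9} → only 1 remains.
row 7, column 6 = 8: row 7 has {2,6,9}; col 6 has {1,3,4,5,6,7,9}; box has {1,2,5,7} → only 8 remains.
row 1, column 1 = 8: row 1 has {1,3,4,5,6,7,9}; col 1 has {1,2}; box has {1,5,6,7} → only 8 remains.
row 1, column 2 = 2: row 1 has {1,3,4,5,6,7,8,9}; col 2 has {5}; box has {1,5,6,7,8} → only 2 remains.
row 5, column 6 = 2: row 5 has {3,5}; col 6 has {1,3,4,5,6,7,8,9}; box has {3,5,7,9} → only 2 remains.
row 4, column 8 = 2: in row 4, 2 can only go here (every other open cell in that row sees a 2).
row 6, column 1 = 5: in row 6, 5 can only go here (every other open cell in that row sees a 5).
row 7, column 8 = 5: in row 7, 5 can only go here (every other open cell in that row sees a 5).
row 8, column 8 = 4: row 8 has {1,2,3,7}; col 8 has {2,3,5,6,7,8,9}; box has {2,3,5,6,8} → only 4 remains.
row 9, column 8 = 1: row 9 has {2,5,8}; col 8 has {2,3,4,5,6,7,8,9}; box has {2,3,4,5,6,8} → only 1 remains.

1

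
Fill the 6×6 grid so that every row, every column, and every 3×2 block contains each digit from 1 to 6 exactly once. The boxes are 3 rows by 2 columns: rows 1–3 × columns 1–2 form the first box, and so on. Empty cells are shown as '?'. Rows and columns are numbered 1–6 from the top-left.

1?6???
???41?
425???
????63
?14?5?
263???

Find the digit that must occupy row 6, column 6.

1

row 2, column 3 = 2 (sole candidate).
row 3, column 5 = 3 (sole candidate).
row 3, column 6 = 6 (sole candidate).
row 4, column 1 = 5 (sole candidate).
row 4, column 2 = 4 (sole candidate).
row 4, column 3 = 1 (sole candidate).
row 4, column 4 = 2 (sole candidate).
row 5, column 1 = 3 (sole candidate).
row 5, column 4 = 6 (sole candidate).
row 5, column 6 = 2 (sole candidate).
row 6, column 4 = 5 (sole candidate).
row 6, column 5 = 4 (sole candidate).
row 6, column 6 = 1: row 6 has {2,3,4,5,6}; col 6 has {2,3,6}; box has {2,3,4,5,6} → only 1 remains.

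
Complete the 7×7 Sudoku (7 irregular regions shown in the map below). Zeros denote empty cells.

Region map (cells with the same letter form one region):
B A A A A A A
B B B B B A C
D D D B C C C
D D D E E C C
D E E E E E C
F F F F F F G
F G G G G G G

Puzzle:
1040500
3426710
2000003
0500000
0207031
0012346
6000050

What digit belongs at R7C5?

R1C4 = 3 (sole candidate).
R2C7 = 5 (sole candidate).
R3C4 = 5 (sole candidate).
R5C1 = 4 (sole candidate).
R5C5 = 6 (sole candidate).
R6C2 = 7 (sole candidate).
R1C2 = 6 (sole candidate).
R3C2 = 1 (sole candidate).
R3C5 = 4 (sole candidate).
R4C1 = 7 (sole candidate).
R4C5 = 1 (sole candidate).
R4C7 = 2 (sole candidate).
R5C3 = 5 (sole candidate).
R6C1 = 5 (sole candidate).
R7C2 = 3 (sole candidate).
R7C3 = 7 (sole candidate).
R7C5 = 2: row 7 has {3,5,6,7}; col 5 has {1,3,4,5,6,7}; region has {3,5,6,7} → only 2 remains.

2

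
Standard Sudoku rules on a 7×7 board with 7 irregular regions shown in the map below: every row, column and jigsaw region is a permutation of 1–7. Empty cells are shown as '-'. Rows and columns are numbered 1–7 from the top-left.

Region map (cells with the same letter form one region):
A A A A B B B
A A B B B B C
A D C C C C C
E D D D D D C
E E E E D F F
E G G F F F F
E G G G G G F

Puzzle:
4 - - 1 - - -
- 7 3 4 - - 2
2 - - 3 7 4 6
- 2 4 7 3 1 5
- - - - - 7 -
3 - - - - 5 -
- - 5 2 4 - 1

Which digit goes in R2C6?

R1C3 = 6: row 1 has {1,4}; col 3 has {3,4,5}; region has {1,2,4,7} → only 6 remains.
R1C6 = 2: row 1 has {1,4,6}; col 6 has {1,4,5,7}; region has {3,4} → only 2 remains.
R1C7 = 7: row 1 has {1,2,4,6}; col 7 has {1,2,5,6}; region has {2,3,4} → only 7 remains.
R2C1 = 5: row 2 has {2,3,4,7}; col 1 has {2,3,4}; region has {1,2,4,6,7} → only 5 remains.
R2C6 = 6: row 2 has {2,3,4,5,7}; col 6 has {1,2,4,5,7}; region has {2,3,4,7} → only 6 remains.

6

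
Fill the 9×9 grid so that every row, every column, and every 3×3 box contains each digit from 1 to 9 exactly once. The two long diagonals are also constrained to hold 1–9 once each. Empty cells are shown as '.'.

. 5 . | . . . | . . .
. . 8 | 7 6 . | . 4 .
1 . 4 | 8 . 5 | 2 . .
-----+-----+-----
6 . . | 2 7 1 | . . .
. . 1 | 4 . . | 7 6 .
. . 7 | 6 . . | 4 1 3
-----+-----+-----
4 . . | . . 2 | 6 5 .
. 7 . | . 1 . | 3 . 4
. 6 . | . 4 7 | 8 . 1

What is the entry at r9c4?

r8c8 = 9: row 8 has {1,3,4,7}; col 8 has {1,4,5,6}; box has {1,3,4,5,6,8}; main diagonal has {1,2,4,6} → only 9 remains.
r9c8 = 2: row 9 has {1,4,6,7,8}; col 8 has {1,4,5,6,9}; box has {1,3,4,5,6,8,9} → only 2 remains.
r2c2 = 3: row 2 has {4,6,7,8}; col 2 has {5,6,7}; box has {1,4,5,8}; main diagonal has {1,2,4,6,9} → only 3 remains.
r2c6 = 9: row 2 has {3,4,6,7,8}; col 6 has {1,2,5,7}; box has {5,6,7,8} → only 9 remains.
r2c9 = 5: row 2 has {3,4,6,7,8,9}; col 9 has {1,3,4}; box has {2,4} → only 5 remains.
r3c2 = 9: row 3 has {1,2,4,5,8}; col 2 has {3,5,6,7}; box has {1,3,4,5,8} → only 9 remains.
r3c5 = 3: row 3 has {1,2,4,5,8,9}; col 5 has {1,4,6,7}; box has {5,6,7,8,9} → only 3 remains.
r3c8 = 7: row 3 has {1,2,3,4,5,8,9}; col 8 has {1,2,4,5,6,9}; box has {2,4,5} → only 7 remains.
r3c9 = 6: row 3 has {1,2,3,4,5,7,8,9}; col 9 has {1,3,4,5}; box has {2,4,5,7} → only 6 remains.
r4c8 = 8: row 4 has {1,2,6,7}; col 8 has {1,2,4,5,6,7,9}; box has {1,3,4,6,7} → only 8 remains.
r4c9 = 9: row 4 has {1,2,6,7,8}; col 9 has {1,3,4,5,6}; box has {1,3,4,6,7,8} → only 9 remains.
r5c9 = 2: row 5 has {1,4,6,7}; col 9 has {1,3,4,5,6,9}; box has {1,3,4,6,7,8,9} → only 2 remains.
r6c6 = 8: row 6 has {1,3,4,6,7}; col 6 has {1,2,5,7,9}; box has {1,2,4,6,7}; main diagonal has {1,2,3,4,6,9} → only 8 remains.
r7c9 = 7: row 7 has {2,4,5,6}; col 9 has {1,2,3,4,5,6,9}; box has {1,2,3,4,5,6,8,9} → only 7 remains.
r8c4 = 5: row 8 has {1,3,4,7,9}; col 4 has {2,4,6,7,8}; box has {1,2,4,7} → only 5 remains.
r8c6 = 6: row 8 has {1,3,4,5,7,9}; col 6 has {1,2,5,7,8,9}; box has {1,2,4,5,7} → only 6 remains.
r1c1 = 7: row 1 has {5}; col 1 has {1,4,6}; box has {1,3,4,5,8,9}; main diagonal has {1,2,3,4,6,8,9} → only 7 remains.
r1c4 = 1: row 1 has {5,7}; col 4 has {2,4,5,6,7,8}; box has {3,5,6,7,8,9} → only 1 remains.
r1c5 = 2: row 1 has {1,5,7}; col 5 has {1,3,4,6,7}; box has {1,3,5,6,7,8,9} → only 2 remains.
r1c6 = 4: row 1 has {1,2,5,7}; col 6 has {1,2,5,6,7,8,9}; box has {1,2,3,5,6,7,8,9} → only 4 remains.
r1c7 = 9: row 1 has {1,2,4,5,7}; col 7 has {2,3,4,6,7,8}; box has {2,4,5,6,7} → only 9 remains.
r1c8 = 3: row 1 has {1,2,4,5,7,9}; col 8 has {1,2,4,5,6,7,8,9}; box has {2,4,5,6,7,9} → only 3 remains.
r1c9 = 8: row 1 has {1,2,3,4,5,7,9}; col 9 has {1,2,3,4,5,6,7,9}; box has {2,3,4,5,6,7,9}; anti-diagonal has {1,2,4,6,7} → only 8 remains.
r2c1 = 2: row 2 has {3,4,5,6,7,8,9}; col 1 has {1,4,6,7}; box has {1,3,4,5,7,8,9} → only 2 remains.
r2c7 = 1: row 2 has {2,3,4,5,6,7,8,9}; col 7 has {2,3,4,6,7,8,9}; box has {2,3,4,5,6,7,8,9} → only 1 remains.
r4c2 = 4: row 4 has {1,2,6,7,8,9}; col 2 has {3,5,6,7,9}; box has {1,6,7} → only 4 remains.
r4c7 = 5: row 4 has {1,2,4,6,7,8,9}; col 7 has {1,2,3,4,6,7,8,9}; box has {1,2,3,4,6,7,8,9} → only 5 remains.
r5c2 = 8: row 5 has {1,2,4,6,7}; col 2 has {3,4,5,6,7,9}; box has {1,4,6,7} → only 8 remains.
r5c5 = 5: row 5 has {1,2,4,6,7,8}; col 5 has {1,2,3,4,6,7}; box has {1,2,4,6,7,8}; main diagonal has {1,2,3,4,6,7,8,9}; anti-diagonal has {1,2,4,6,7,8} → only 5 remains.
r5c6 = 3: row 5 has {1,2,4,5,6,7,8}; col 6 has {1,2,4,5,6,7,8,9}; box has {1,2,4,5,6,7,8} → only 3 remains.
r6c2 = 2: row 6 has {1,3,4,6,7,8}; col 2 has {3,4,5,6,7,8,9}; box has {1,4,6,7,8} → only 2 remains.
r6c5 = 9: row 6 has {1,2,3,4,6,7,8}; col 5 has {1,2,3,4,5,6,7}; box has {1,2,3,4,5,6,7,8} → only 9 remains.
r7c2 = 1: row 7 has {2,4,5,6,7}; col 2 has {2,3,4,5,6,7,8,9}; box has {4,6,7} → only 1 remains.
r7c5 = 8: row 7 has {1,2,4,5,6,7}; col 5 has {1,2,3,4,5,6,7,9}; box has {1,2,4,5,6,7} → only 8 remains.
r8c1 = 8: row 8 has {1,3,4,5,6,7,9}; col 1 has {1,2,4,6,7}; box has {1,4,6,7} → only 8 remains.
r8c3 = 2: row 8 has {1,3,4,5,6,7,8,9}; col 3 has {1,4,7,8}; box has {1,4,6,7,8} → only 2 remains.
r1c3 = 6: row 1 has {1,2,3,4,5,7,8,9}; col 3 has {1,2,4,7,8}; box has {1,2,3,4,5,7,8,9} → only 6 remains.
r4c3 = 3: row 4 has {1,2,4,5,6,7,8,9}; col 3 has {1,2,4,6,7,8}; box has {1,2,4,6,7,8} → only 3 remains.
r5c1 = 9: row 5 has {1,2,3,4,5,6,7,8}; col 1 has {1,2,4,6,7,8}; box has {1,2,3,4,6,7,8} → only 9 remains.
r6c1 = 5: row 6 has {1,2,3,4,6,7,8,9}; col 1 has {1,2,4,6,7,8,9}; box has {1,2,3,4,6,7,8,9} → only 5 remains.
r7c3 = 9: row 7 has {1,2,4,5,6,7,8}; col 3 has {1,2,3,4,6,7,8}; box has {1,2,4,6,7,8}; anti-diagonal has {1,2,4,5,6,7,8} → only 9 remains.
r7c4 = 3: row 7 has {1,2,4,5,6,7,8,9}; col 4 has {1,2,4,5,6,7,8}; box has {1,2,4,5,6,7,8} → only 3 remains.
r9c1 = 3: row 9 has {1,2,4,6,7,8}; col 1 has {1,2,4,5,6,7,8,9}; box has {1,2,4,6,7,8,9}; anti-diagonal has {1,2,4,5,6,7,8,9} → only 3 remains.
r9c3 = 5: row 9 has {1,2,3,4,6,7,8}; col 3 has {1,2,3,4,6,7,8,9}; box has {1,2,3,4,6,7,8,9} → only 5 remains.
r9c4 = 9: row 9 has {1,2,3,4,5,6,7,8}; col 4 has {1,2,3,4,5,6,7,8}; box has {1,2,3,4,5,6,7,8} → only 9 remains.

9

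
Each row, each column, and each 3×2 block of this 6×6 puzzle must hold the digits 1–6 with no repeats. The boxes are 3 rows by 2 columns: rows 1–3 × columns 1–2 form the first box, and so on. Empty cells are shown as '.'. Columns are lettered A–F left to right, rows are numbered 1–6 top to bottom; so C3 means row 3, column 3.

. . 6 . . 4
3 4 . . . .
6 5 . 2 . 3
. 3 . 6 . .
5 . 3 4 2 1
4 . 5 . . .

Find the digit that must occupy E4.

C2 = 1: row 2 has {3,4}; col 3 has {3,5,6}; box has {2,6} → only 1 remains.
D2 = 5: row 2 has {1,3,4}; col 4 has {2,4,6}; box has {1,2,6} → only 5 remains.
E2 = 6: row 2 has {1,3,4,5}; col 5 has {2}; box has {3,4} → only 6 remains.
F2 = 2: row 2 has {1,3,4,5,6}; col 6 has {1,3,4}; box has {3,4,6} → only 2 remains.
C3 = 4: row 3 has {2,3,5,6}; col 3 has {1,3,5,6}; box has {1,2,5,6} → only 4 remains.
E3 = 1: row 3 has {2,3,4,5,6}; col 5 has {2,6}; box has {2,3,4,6} → only 1 remains.
C4 = 2: row 4 has {3,6}; col 3 has {1,3,4,5,6}; box has {3,4,5,6} → only 2 remains.
F4 = 5: row 4 has {2,3,6}; col 6 has {1,2,3,4}; box has {1,2} → only 5 remains.
B5 = 6: row 5 has {1,2,3,4,5}; col 2 has {3,4,5}; box has {3,4,5} → only 6 remains.
D6 = 1: row 6 has {4,5}; col 4 has {2,4,5,6}; box has {2,3,4,5,6} → only 1 remains.
E6 = 3: row 6 has {1,4,5}; col 5 has {1,2,6}; box has {1,2,5} → only 3 remains.
F6 = 6: row 6 has {1,3,4,5}; col 6 has {1,2,3,4,5}; box has {1,2,3,5} → only 6 remains.
D1 = 3: row 1 has {4,6}; col 4 has {1,2,4,5,6}; box has {1,2,4,5,6} → only 3 remains.
E1 = 5: row 1 has {3,4,6}; col 5 has {1,2,3,6}; box has {1,2,3,4,6} → only 5 remains.
A4 = 1: row 4 has {2,3,5,6}; col 1 has {3,4,5,6}; box has {3,4,5,6} → only 1 remains.
E4 = 4: row 4 has {1,2,3,5,6}; col 5 has {1,2,3,5,6}; box has {1,2,3,5,6} → only 4 remains.

4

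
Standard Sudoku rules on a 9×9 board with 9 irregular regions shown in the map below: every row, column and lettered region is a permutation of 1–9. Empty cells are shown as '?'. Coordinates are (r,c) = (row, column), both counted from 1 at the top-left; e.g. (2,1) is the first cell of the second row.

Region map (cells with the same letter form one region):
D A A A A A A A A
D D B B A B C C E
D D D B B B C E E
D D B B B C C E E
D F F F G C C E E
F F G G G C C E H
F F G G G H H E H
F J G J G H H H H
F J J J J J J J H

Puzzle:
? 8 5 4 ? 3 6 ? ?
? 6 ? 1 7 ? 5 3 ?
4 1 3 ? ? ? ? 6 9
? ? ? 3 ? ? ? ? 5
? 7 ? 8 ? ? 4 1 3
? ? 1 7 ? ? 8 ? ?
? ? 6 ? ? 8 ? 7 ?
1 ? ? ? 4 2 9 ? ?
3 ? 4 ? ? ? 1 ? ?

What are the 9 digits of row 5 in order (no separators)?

572896413

(7,7) = 3 (sole candidate).
(8,3) = 8 (sole candidate).
(8,8) = 5 (sole candidate).
(8,2) = 3 (sole candidate).
(8,4) = 6 (sole candidate).
(8,9) = 7 (sole candidate).
(9,9) = 6 (sole candidate).
(6,9) = 4 (sole candidate).
(7,9) = 1 (sole candidate).
(1,9) = 2 (sole candidate).
(2,9) = 8 (sole candidate).
(6,8) = 2 (sole candidate).
(1,8) = 9 (sole candidate).
(4,8) = 4 (sole candidate).
(9,8) = 8 (sole candidate).
(1,1) = 7 (sole candidate).
(1,5) = 1 (sole candidate).
(2,6) = 4 (hidden single in row 2).
(3,5) = 8 (hidden single in row 3).
(4,6) = 1 (hidden single in row 4).
(4,1) = 8 (hidden single in row 4).
(4,5) = 6 (hidden single in row 4).
(5,6) = 6: in row 5, 6 can only go here (every other open cell in that row sees a 6).
(6,6) = 9 (sole candidate).
(6,2) = 5 (sole candidate).
(6,5) = 3 (sole candidate).
(6,1) = 6 (sole candidate).
(7,2) = 4 (hidden single in row 7).
(9,6) = 7 (hidden single in row 9).
(3,6) = 5 (sole candidate).
(3,4) = 2 (sole candidate).
(3,7) = 7 (sole candidate).
(4,7) = 2 (sole candidate).
(2,3) = 9 (sole candidate).
(4,2) = 9 (sole candidate).
(4,3) = 7 (sole candidate).
(5,3) = 2: row 5 has {1,3,4,6,7,8}; col 3 has {1,3,4,5,6,7,8,9}; region has {1,3,4,5,6,7,8} → only 2 remains.
(7,1) = 9 (sole candidate).
(7,4) = 5 (sole candidate).
(7,5) = 2 (sole candidate).
(9,2) = 2 (sole candidate).
(9,4) = 9 (sole candidate).
(9,5) = 5 (sole candidate).
(2,1) = 2 (sole candidate).
(5,1) = 5: row 5 has {1,2,3,4,6,7,8}; col 1 has {1,2,3,4,6,7,8,9}; region has {1,2,3,4,6,7,8,9} → only 5 remains.
(5,5) = 9: row 5 has {1,2,3,4,5,6,7,8}; col 5 has {1,2,3,4,5,6,7,8}; region has {1,2,3,4,5,6,7,8} → only 9 remains.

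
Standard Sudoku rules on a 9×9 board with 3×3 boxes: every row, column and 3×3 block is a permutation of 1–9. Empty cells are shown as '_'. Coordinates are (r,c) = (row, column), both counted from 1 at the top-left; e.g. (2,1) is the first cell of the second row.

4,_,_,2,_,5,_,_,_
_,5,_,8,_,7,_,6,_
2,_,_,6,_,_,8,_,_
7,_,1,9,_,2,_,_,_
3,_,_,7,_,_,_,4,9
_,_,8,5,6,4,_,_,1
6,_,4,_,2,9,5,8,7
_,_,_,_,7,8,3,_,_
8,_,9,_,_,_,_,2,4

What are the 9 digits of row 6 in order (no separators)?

(1,9) = 3 (sole candidate).
(2,3) = 3 (sole candidate).
(2,9) = 2 (sole candidate).
(3,3) = 7 (sole candidate).
(3,9) = 5 (sole candidate).
(4,7) = 6 (sole candidate).
(4,9) = 8 (sole candidate).
(5,6) = 1 (sole candidate).
(5,7) = 2 (sole candidate).
(6,1) = 9: row 6 has {1,4,5,6,8}; col 1 has {2,3,4,6,7,8}; box has {1,3,7,8} → only 9 remains.
(6,2) = 2: row 6 has {1,4,5,6,8,9}; col 2 has {5}; box has {1,3,7,8,9} → only 2 remains.
(6,7) = 7: row 6 has {1,2,4,5,6,8,9}; col 7 has {2,3,5,6,8}; box has {1,2,4,6,8,9} → only 7 remains.
(6,8) = 3: row 6 has {1,2,4,5,6,7,8,9}; col 8 has {2,4,6,8}; box has {1,2,4,6,7,8,9} → only 3 remains.

928564731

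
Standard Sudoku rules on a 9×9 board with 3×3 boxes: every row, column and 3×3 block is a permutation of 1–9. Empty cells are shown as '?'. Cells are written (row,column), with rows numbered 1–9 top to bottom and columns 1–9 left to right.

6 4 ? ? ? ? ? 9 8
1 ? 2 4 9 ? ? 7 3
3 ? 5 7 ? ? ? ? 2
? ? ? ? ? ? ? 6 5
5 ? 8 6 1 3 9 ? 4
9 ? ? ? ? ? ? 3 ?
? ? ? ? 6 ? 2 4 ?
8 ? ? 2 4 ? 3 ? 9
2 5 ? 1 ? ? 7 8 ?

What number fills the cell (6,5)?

(1,3) = 7 (sole candidate).
(2,2) = 8 (sole candidate).
(3,2) = 9 (sole candidate).
(3,5) = 8 (sole candidate).
(3,8) = 1 (sole candidate).
(5,8) = 2 (sole candidate).
(7,1) = 7 (sole candidate).
(7,9) = 1 (sole candidate).
(8,8) = 5 (sole candidate).
(9,5) = 3 (sole candidate).
(9,6) = 9 (sole candidate).
(9,9) = 6 (sole candidate).
(1,7) = 5 (sole candidate).
(2,7) = 6 (sole candidate).
(3,6) = 6 (sole candidate).
(3,7) = 4 (sole candidate).
(4,1) = 4 (sole candidate).
(5,2) = 7 (sole candidate).
(6,9) = 7 (sole candidate).
(7,2) = 3 (sole candidate).
(7,3) = 9 (sole candidate).
(8,6) = 7 (sole candidate).
(9,3) = 4 (sole candidate).
(1,4) = 3 (sole candidate).
(1,5) = 2 (sole candidate).
(1,6) = 1 (sole candidate).
(2,6) = 5 (sole candidate).
(4,5) = 7 (sole candidate).
(6,5) = 5: row 6 has {3,7,9}; col 5 has {1,2,3,4,6,7,8,9}; box has {1,3,6,7} → only 5 remains.

5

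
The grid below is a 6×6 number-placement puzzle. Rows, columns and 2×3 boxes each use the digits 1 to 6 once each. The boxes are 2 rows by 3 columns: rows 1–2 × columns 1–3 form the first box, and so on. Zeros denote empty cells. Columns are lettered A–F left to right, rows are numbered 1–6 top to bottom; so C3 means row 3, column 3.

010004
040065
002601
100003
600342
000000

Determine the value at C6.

4

D1 = 2 (sole candidate).
E1 = 3 (sole candidate).
C2 = 3 (sole candidate).
D2 = 1 (sole candidate).
E3 = 5 (sole candidate).
D4 = 4 (sole candidate).
E4 = 2 (sole candidate).
B5 = 5 (sole candidate).
C5 = 1 (sole candidate).
C6 = 4: row 6 has {}; col 3 has {1,2,3}; box has {1,5,6} → only 4 remains.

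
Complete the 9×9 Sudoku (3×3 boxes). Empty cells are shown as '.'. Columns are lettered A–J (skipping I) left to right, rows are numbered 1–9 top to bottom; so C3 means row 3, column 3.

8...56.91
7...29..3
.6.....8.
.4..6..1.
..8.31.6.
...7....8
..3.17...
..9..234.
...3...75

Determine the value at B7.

D1 = 4 (sole candidate).
H2 = 5 (sole candidate).
D3 = 1 (sole candidate).
E3 = 7 (sole candidate).
F3 = 3 (sole candidate).
H7 = 2 (sole candidate).
E8 = 8 (sole candidate).
J8 = 6 (sole candidate).
F9 = 4 (sole candidate).
C1 = 2 (sole candidate).
G1 = 7 (sole candidate).
B2 = 1 (sole candidate).
C2 = 4 (sole candidate).
D2 = 8 (sole candidate).
G2 = 6 (sole candidate).
C3 = 5 (sole candidate).
C4 = 7 (sole candidate).
F6 = 5 (sole candidate).
H6 = 3 (sole candidate).
J7 = 9 (sole candidate).
D8 = 5 (sole candidate).
E9 = 9 (sole candidate).
B1 = 3 (sole candidate).
A3 = 9 (sole candidate).
F4 = 8 (sole candidate).
J4 = 2 (sole candidate).
E6 = 4 (sole candidate).
G6 = 9 (sole candidate).
D7 = 6 (sole candidate).
G7 = 8 (sole candidate).
A8 = 1 (sole candidate).
B8 = 7 (sole candidate).
C9 = 6 (sole candidate).
G9 = 1 (sole candidate).
J3 = 4 (sole candidate).
D4 = 9 (sole candidate).
G4 = 5 (sole candidate).
D5 = 2 (sole candidate).
G5 = 4 (sole candidate).
J5 = 7 (sole candidate).
B6 = 2 (sole candidate).
C6 = 1 (sole candidate).
B7 = 5: row 7 has {1,2,3,6,7,8,9}; col 2 has {1,2,3,4,6,7}; box has {1,3,6,7,9} → only 5 remains.

5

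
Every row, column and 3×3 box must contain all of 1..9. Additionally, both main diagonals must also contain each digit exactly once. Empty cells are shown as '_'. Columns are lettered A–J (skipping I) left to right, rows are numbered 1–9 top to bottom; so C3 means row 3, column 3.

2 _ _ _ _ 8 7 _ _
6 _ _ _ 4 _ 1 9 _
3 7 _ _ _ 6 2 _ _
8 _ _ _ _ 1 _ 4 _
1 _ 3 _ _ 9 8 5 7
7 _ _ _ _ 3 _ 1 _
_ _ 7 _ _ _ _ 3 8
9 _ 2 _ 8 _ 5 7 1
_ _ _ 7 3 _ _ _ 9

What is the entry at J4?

H1 = 6 (sole candidate).
H3 = 8 (sole candidate).
E5 = 6 (sole candidate).
G7 = 4 (sole candidate).
F8 = 4 (sole candidate).
G9 = 6 (sole candidate).
H9 = 2 (sole candidate).
D4 = 5 (sole candidate).
E6 = 2 (sole candidate).
G6 = 9 (sole candidate).
J6 = 6 (sole candidate).
A7 = 5 (sole candidate).
F7 = 2 (sole candidate).
B8 = 3 (sole candidate).
D8 = 6 (sole candidate).
A9 = 4 (sole candidate).
F9 = 5 (sole candidate).
J1 = 5 (sole candidate).
B2 = 8 (sole candidate).
C2 = 5 (sole candidate).
F2 = 7 (sole candidate).
J2 = 3 (sole candidate).
C3 = 1 (sole candidate).
D3 = 9 (sole candidate).
E3 = 5 (sole candidate).
J3 = 4 (sole candidate).
E4 = 7 (sole candidate).
G4 = 3 (sole candidate).
J4 = 2: row 4 has {1,3,4,5,7,8}; col 9 has {1,3,4,5,6,7,8,9}; box has {1,3,4,5,6,7,8,9} → only 2 remains.

2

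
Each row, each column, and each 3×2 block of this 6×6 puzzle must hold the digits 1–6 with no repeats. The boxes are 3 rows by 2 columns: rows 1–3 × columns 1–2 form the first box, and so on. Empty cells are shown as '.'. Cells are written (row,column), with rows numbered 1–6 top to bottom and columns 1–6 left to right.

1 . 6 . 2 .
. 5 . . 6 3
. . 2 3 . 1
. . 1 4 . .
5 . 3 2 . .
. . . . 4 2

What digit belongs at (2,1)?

2

(1,4) = 5: row 1 has {1,2,6}; col 4 has {2,3,4}; box has {2,3,6} → only 5 remains.
(1,6) = 4: row 1 has {1,2,5,6}; col 6 has {1,2,3}; box has {1,2,3,6} → only 4 remains.
(2,3) = 4: row 2 has {3,5,6}; col 3 has {1,2,3,6}; box has {2,3,5,6} → only 4 remains.
(2,4) = 1: row 2 has {3,4,5,6}; col 4 has {2,3,4,5}; box has {2,3,4,5,6} → only 1 remains.
(3,5) = 5: row 3 has {1,2,3}; col 5 has {2,4,6}; box has {1,2,3,4,6} → only 5 remains.
(4,5) = 3: row 4 has {1,4}; col 5 has {2,4,5,6}; box has {2,4} → only 3 remains.
(5,5) = 1: row 5 has {2,3,5}; col 5 has {2,3,4,5,6}; box has {2,3,4} → only 1 remains.
(5,6) = 6: row 5 has {1,2,3,5}; col 6 has {1,2,3,4}; box has {1,2,3,4} → only 6 remains.
(6,3) = 5: row 6 has {2,4}; col 3 has {1,2,3,4,6}; box has {1,2,3,4} → only 5 remains.
(6,4) = 6: row 6 has {2,4,5}; col 4 has {1,2,3,4,5}; box has {1,2,3,4,5} → only 6 remains.
(1,2) = 3: row 1 has {1,2,4,5,6}; col 2 has {5}; box has {1,5} → only 3 remains.
(2,1) = 2: row 2 has {1,3,4,5,6}; col 1 has {1,5}; box has {1,3,5} → only 2 remains.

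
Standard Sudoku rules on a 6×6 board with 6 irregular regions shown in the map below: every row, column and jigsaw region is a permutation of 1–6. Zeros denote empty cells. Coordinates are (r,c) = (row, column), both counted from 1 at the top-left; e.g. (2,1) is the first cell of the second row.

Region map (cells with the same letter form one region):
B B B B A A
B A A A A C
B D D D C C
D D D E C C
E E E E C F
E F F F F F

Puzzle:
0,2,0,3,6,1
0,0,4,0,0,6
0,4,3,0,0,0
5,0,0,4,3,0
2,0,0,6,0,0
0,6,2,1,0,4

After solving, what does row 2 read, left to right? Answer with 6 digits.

134526

(1,1) = 4 (sole candidate).
(1,3) = 5 (sole candidate).
(2,1) = 1: row 2 has {4,6}; col 1 has {2,4,5}; region has {2,3,4,5} → only 1 remains.
(3,1) = 6 (sole candidate).
(3,4) = 2 (sole candidate).
(3,6) = 5 (sole candidate).
(4,2) = 1 (sole candidate).
(4,3) = 6 (sole candidate).
(4,6) = 2 (sole candidate).
(5,3) = 1 (sole candidate).
(5,5) = 4 (sole candidate).
(5,6) = 3 (sole candidate).
(6,1) = 3 (sole candidate).
(6,5) = 5 (sole candidate).
(2,4) = 5: row 2 has {1,4,6}; col 4 has {1,2,3,4,6}; region has {1,4,6} → only 5 remains.
(2,5) = 2: row 2 has {1,4,5,6}; col 5 has {3,4,5,6}; region has {1,4,5,6} → only 2 remains.
(3,5) = 1 (sole candidate).
(5,2) = 5 (sole candidate).
(2,2) = 3: row 2 has {1,2,4,5,6}; col 2 has {1,2,4,5,6}; region has {1,2,4,5,6} → only 3 remains.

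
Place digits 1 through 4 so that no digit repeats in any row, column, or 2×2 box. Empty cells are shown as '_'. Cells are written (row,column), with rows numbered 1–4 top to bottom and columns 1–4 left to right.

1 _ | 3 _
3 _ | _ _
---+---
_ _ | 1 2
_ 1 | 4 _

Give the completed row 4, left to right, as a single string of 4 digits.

(1,4) = 4 (sole candidate).
(2,3) = 2 (sole candidate).
(2,4) = 1 (sole candidate).
(3,1) = 4 (sole candidate).
(3,2) = 3 (sole candidate).
(4,1) = 2: row 4 has {1,4}; col 1 has {1,3,4}; box has {1,3,4} → only 2 remains.
(4,4) = 3: row 4 has {1,2,4}; col 4 has {1,2,4}; box has {1,2,4} → only 3 remains.

2143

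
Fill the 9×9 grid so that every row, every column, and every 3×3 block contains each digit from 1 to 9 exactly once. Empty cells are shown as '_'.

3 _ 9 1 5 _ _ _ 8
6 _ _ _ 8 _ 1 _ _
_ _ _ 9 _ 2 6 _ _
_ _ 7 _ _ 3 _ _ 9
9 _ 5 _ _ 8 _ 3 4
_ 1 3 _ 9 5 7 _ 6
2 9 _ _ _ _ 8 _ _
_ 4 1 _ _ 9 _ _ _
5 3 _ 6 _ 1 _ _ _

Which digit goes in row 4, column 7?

5

row 5, column 7 = 2 (sole candidate).
row 6, column 8 = 8 (sole candidate).
row 7, column 3 = 6 (sole candidate).
row 9, column 3 = 8 (sole candidate).
row 1, column 7 = 4 (sole candidate).
row 3, column 3 = 4 (sole candidate).
row 4, column 7 = 5: row 4 has {3,7,9}; col 7 has {1,2,4,6,7,8}; box has {2,3,4,6,7,8,9} → only 5 remains.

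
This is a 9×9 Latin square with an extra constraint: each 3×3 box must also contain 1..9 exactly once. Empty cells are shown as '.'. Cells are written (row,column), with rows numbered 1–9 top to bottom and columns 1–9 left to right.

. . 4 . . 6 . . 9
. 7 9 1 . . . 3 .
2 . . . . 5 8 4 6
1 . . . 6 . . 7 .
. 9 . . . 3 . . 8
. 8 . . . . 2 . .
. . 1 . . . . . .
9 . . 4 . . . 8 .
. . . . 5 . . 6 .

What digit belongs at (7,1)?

5

(2,7) = 5 (sole candidate).
(2,9) = 2 (sole candidate).
(3,3) = 3 (sole candidate).
(1,8) = 1 (sole candidate).
(3,2) = 1 (sole candidate).
(5,8) = 5 (sole candidate).
(6,8) = 9 (sole candidate).
(7,8) = 2 (sole candidate).
(1,2) = 5 (sole candidate).
(1,7) = 7 (sole candidate).
(1,1) = 8 (sole candidate).
(2,1) = 6 (sole candidate).
(6,3) = 6 (hidden single in row 6).
(5,7) = 6 (hidden single in row 5).
(5,5) = 1 (hidden single in row 5).
(5,1) = 4 (hidden single in row 5).
(6,9) = 1 (hidden single in row 6).
(6,1) = 3 (hidden single in row 6).
(4,2) = 2 (sole candidate).
(4,3) = 5 (sole candidate).
(5,3) = 7 (sole candidate).
(5,4) = 2 (sole candidate).
(8,3) = 2 (sole candidate).
(9,1) = 7 (sole candidate).
(9,3) = 8 (sole candidate).
(1,4) = 3 (sole candidate).
(1,5) = 2 (sole candidate).
(7,1) = 5: row 7 has {1,2}; col 1 has {1,2,3,4,6,7,8,9}; box has {1,2,7,8,9} → only 5 remains.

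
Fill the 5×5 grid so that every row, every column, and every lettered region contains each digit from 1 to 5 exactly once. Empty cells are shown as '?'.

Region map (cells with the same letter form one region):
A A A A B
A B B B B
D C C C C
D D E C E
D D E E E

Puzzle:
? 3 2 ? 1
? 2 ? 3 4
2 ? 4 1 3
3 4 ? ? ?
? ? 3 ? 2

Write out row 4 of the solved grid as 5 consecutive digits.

R2C3 = 5 (sole candidate).
R3C2 = 5 (sole candidate).
R4C3 = 1: row 4 has {3,4}; col 3 has {2,3,4,5}; region has {2,3} → only 1 remains.
R4C4 = 2: row 4 has {1,3,4}; col 4 has {1,3}; region has {1,3,4,5} → only 2 remains.
R4C5 = 5: row 4 has {1,2,3,4}; col 5 has {1,2,3,4}; region has {1,2,3} → only 5 remains.

34125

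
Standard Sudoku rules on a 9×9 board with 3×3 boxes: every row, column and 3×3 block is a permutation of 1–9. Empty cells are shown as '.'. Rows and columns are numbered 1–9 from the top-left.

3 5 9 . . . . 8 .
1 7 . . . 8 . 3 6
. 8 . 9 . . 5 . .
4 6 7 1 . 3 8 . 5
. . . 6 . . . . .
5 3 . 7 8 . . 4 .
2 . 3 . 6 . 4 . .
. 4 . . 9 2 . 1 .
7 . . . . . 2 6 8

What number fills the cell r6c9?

2

r2c7 = 9 (sole candidate).
r3c1 = 6 (sole candidate).
r4c5 = 2 (sole candidate).
r4c8 = 9 (sole candidate).
r6c6 = 9 (sole candidate).
r8c1 = 8 (sole candidate).
r5c1 = 9 (sole candidate).
r1c6 = 6 (hidden single in row 1).
r3c5 = 3 (hidden single in row 3).
r5c3 = 8 (hidden single in row 5).
r6c7 = 6 (hidden single in row 6).
r7c4 = 8 (hidden single in row 7).
r8c3 = 6 (hidden single in row 8).
r8c4 = 5 (hidden single in row 8).
r2c5 = 5 (hidden single in row 2).
r5c5 = 4 (sole candidate).
r5c6 = 5 (sole candidate).
r9c5 = 1 (sole candidate).
r9c6 = 4 (sole candidate).
r1c5 = 7 (sole candidate).
r1c7 = 1 (sole candidate).
r3c6 = 1 (sole candidate).
r7c6 = 7 (sole candidate).
r7c8 = 5 (sole candidate).
r7c9 = 9 (sole candidate).
r9c2 = 9 (sole candidate).
r9c3 = 5 (sole candidate).
r9c4 = 3 (sole candidate).
r7c2 = 1 (sole candidate).
r5c2 = 2 (sole candidate).
r5c8 = 7 (sole candidate).
r6c3 = 1 (sole candidate).
r6c9 = 2: row 6 has {1,3,4,5,6,7,8,9}; col 9 has {5,6,8,9}; box has {4,5,6,7,8,9} → only 2 remains.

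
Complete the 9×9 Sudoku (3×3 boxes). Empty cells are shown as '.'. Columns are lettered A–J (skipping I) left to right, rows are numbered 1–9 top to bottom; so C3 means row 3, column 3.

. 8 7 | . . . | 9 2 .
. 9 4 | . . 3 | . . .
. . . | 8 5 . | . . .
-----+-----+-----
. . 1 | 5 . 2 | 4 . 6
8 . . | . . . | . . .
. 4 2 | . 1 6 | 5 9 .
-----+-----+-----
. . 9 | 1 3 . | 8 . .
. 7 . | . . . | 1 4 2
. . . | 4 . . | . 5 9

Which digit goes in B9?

D1 = 6: row 1 has {2,7,8,9}; col 4 has {1,4,5,8}; box has {3,5,8} → only 6 remains.
E1 = 4: row 1 has {2,6,7,8,9}; col 5 has {1,3,5}; box has {3,5,6,8} → only 4 remains.
F1 = 1: row 1 has {2,4,6,7,8,9}; col 6 has {2,3,6}; box has {3,4,5,6,8} → only 1 remains.
B4 = 3: row 4 has {1,2,4,5,6}; col 2 has {4,7,8,9}; box has {1,2,4,8} → only 3 remains.
A6 = 7: row 6 has {1,2,4,5,6,9}; col 1 has {8}; box has {1,2,3,4,8} → only 7 remains.
D6 = 3: row 6 has {1,2,4,5,6,7,9}; col 4 has {1,4,5,6,8}; box has {1,2,5,6} → only 3 remains.
J6 = 8: row 6 has {1,2,3,4,5,6,7,9}; col 9 has {2,6,9}; box has {4,5,6,9} → only 8 remains.
J7 = 7: row 7 has {1,3,8,9}; col 9 has {2,6,8,9}; box has {1,2,4,5,8,9} → only 7 remains.
D8 = 9: row 8 has {1,2,4,7}; col 4 has {1,3,4,5,6,8}; box has {1,3,4} → only 9 remains.
A4 = 9: row 4 has {1,2,3,4,5,6}; col 1 has {7,8}; box has {1,2,3,4,7,8} → only 9 remains.
H4 = 7: row 4 has {1,2,3,4,5,6,9}; col 8 has {2,4,5,9}; box has {4,5,6,8,9} → only 7 remains.
D5 = 7: row 5 has {8}; col 4 has {1,3,4,5,6,8,9}; box has {1,2,3,5,6} → only 7 remains.
E5 = 9: row 5 has {7,8}; col 5 has {1,3,4,5}; box has {1,2,3,5,6,7} → only 9 remains.
F5 = 4: row 5 has {7,8,9}; col 6 has {1,2,3,6}; box has {1,2,3,5,6,7,9} → only 4 remains.
F7 = 5: row 7 has {1,3,7,8,9}; col 6 has {1,2,3,4,6}; box has {1,3,4,9} → only 5 remains.
H7 = 6: row 7 has {1,3,5,7,8,9}; col 8 has {2,4,5,7,9}; box has {1,2,4,5,7,8,9} → only 6 remains.
F8 = 8: row 8 has {1,2,4,7,9}; col 6 has {1,2,3,4,5,6}; box has {1,3,4,5,9} → only 8 remains.
F9 = 7: row 9 has {4,5,9}; col 6 has {1,2,3,4,5,6,8}; box has {1,3,4,5,8,9} → only 7 remains.
G9 = 3: row 9 has {4,5,7,9}; col 7 has {1,4,5,8,9}; box has {1,2,4,5,6,7,8,9} → only 3 remains.
D2 = 2: row 2 has {3,4,9}; col 4 has {1,3,4,5,6,7,8,9}; box has {1,3,4,5,6,8} → only 2 remains.
E2 = 7: row 2 has {2,3,4,9}; col 5 has {1,3,4,5,9}; box has {1,2,3,4,5,6,8} → only 7 remains.
G2 = 6: row 2 has {2,3,4,7,9}; col 7 has {1,3,4,5,8,9}; box has {2,9} → only 6 remains.
F3 = 9: row 3 has {5,8}; col 6 has {1,2,3,4,5,6,7,8}; box has {1,2,3,4,5,6,7,8} → only 9 remains.
G3 = 7: row 3 has {5,8,9}; col 7 has {1,3,4,5,6,8,9}; box has {2,6,9} → only 7 remains.
E4 = 8: row 4 has {1,2,3,4,5,6,7,9}; col 5 has {1,3,4,5,7,9}; box has {1,2,3,4,5,6,7,9} → only 8 remains.
G5 = 2: row 5 has {4,7,8,9}; col 7 has {1,3,4,5,6,7,8,9}; box has {4,5,6,7,8,9} → only 2 remains.
B7 = 2: row 7 has {1,3,5,6,7,8,9}; col 2 has {3,4,7,8,9}; box has {7,9} → only 2 remains.
E8 = 6: row 8 has {1,2,4,7,8,9}; col 5 has {1,3,4,5,7,8,9}; box has {1,3,4,5,7,8,9} → only 6 remains.
E9 = 2: row 9 has {3,4,5,7,9}; col 5 has {1,3,4,5,6,7,8,9}; box has {1,3,4,5,6,7,8,9} → only 2 remains.
A7 = 4: row 7 has {1,2,3,5,6,7,8,9}; col 1 has {7,8,9}; box has {2,7,9} → only 4 remains.
H2 = 8: in row 2, 8 can only go here (every other open cell in that row sees an 8).
A3 = 2: in row 3, 2 can only go here (every other open cell in that row sees a 2).
J3 = 4: in row 3, 4 can only go here (every other open cell in that row sees a 4).
C9 = 8: in row 9, 8 can only go here (every other open cell in that row sees an 8).
A9 = 6: in column 1, 6 can only go here (every other open cell in that column sees a 6).
B9 = 1: row 9 has {2,3,4,5,6,7,8,9}; col 2 has {2,3,4,7,8,9}; box has {2,4,6,7,8,9} → only 1 remains.

1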